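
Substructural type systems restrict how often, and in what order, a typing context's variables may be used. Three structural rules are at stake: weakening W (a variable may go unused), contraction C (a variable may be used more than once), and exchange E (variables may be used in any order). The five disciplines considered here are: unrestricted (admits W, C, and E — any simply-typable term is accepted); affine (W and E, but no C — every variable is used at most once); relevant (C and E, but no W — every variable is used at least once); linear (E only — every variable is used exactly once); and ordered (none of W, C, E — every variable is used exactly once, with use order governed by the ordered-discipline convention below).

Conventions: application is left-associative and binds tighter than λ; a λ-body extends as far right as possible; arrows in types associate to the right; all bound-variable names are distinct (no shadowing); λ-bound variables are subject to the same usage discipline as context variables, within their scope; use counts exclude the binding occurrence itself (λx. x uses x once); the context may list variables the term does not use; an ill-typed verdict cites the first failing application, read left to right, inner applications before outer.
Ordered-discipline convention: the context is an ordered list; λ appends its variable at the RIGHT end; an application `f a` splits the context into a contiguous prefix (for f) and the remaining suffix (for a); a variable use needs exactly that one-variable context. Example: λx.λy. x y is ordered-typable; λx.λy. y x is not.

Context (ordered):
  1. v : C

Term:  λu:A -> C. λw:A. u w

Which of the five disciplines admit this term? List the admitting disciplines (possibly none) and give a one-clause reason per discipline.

accepted by: affine, unrestricted
usage: v: 0×; u (λ-bound): 1×; w (λ-bound): 1×
use order (left to right): u, w
typing: well-typed at (A -> C) -> A -> C
ordered: ✗ — unused: v — weakening required
linear: ✗ — unused: v — weakening required
affine: ✓ — none of v, u, w used more than once
relevant: ✗ — unused: v — weakening required
unrestricted: ✓ — type-checks ((A -> C) -> A -> C) and nothing is barred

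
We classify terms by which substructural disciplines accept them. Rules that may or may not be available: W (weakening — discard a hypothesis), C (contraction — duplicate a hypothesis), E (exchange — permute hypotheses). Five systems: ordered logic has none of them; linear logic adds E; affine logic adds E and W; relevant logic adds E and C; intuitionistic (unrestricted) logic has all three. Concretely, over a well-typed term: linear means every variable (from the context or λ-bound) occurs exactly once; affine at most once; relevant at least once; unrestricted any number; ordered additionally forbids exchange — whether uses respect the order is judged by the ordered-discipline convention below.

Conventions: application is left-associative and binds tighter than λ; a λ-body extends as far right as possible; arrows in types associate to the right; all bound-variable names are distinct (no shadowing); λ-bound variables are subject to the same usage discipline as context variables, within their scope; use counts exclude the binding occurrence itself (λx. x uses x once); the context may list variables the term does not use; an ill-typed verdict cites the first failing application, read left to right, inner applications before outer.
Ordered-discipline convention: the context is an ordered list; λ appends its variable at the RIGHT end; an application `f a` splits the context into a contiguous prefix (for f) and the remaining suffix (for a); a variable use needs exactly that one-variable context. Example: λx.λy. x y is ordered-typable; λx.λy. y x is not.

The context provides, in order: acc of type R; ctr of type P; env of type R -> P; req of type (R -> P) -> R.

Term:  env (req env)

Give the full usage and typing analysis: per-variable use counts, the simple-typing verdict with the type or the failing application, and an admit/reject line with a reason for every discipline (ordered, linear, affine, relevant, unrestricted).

use counts: acc=0; ctr=0; env=2; req=1
left-to-right use order: env, req, env
typing: the term checks, with type P
ordered: ✗, env ×2 used more than once (contraction); acc, ctr left unused
linear: ✗, env ×2 used more than once (contraction); acc, ctr left unused
affine: ✗, env ×2 used more than once (contraction)
relevant: ✗, acc, ctr left unused
unrestricted: ✓, type-checks (P) and nothing is barred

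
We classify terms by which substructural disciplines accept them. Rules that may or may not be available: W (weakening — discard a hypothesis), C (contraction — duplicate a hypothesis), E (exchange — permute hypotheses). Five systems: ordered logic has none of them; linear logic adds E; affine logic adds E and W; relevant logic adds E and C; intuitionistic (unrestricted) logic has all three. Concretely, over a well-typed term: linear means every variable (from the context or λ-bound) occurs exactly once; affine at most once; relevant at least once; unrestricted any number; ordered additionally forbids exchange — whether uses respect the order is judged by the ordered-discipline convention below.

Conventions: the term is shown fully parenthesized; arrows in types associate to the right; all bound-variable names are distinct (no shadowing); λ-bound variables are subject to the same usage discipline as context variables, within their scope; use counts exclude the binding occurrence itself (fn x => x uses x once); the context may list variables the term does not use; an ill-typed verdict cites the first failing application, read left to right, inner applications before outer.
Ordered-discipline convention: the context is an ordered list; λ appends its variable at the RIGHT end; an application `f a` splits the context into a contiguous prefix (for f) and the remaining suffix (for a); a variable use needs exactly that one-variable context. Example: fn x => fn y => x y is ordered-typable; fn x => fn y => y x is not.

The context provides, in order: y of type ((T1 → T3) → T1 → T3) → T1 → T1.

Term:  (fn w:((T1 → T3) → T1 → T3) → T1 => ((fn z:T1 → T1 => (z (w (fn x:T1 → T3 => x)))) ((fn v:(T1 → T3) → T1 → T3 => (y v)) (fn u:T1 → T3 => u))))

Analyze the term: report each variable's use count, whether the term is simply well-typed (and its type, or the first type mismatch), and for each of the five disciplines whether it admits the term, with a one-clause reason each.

usage: y: 1, w [bound]: 1, z [bound]: 1, x [bound]: 1, v [bound]: 1, u [bound]: 1
uses in reading order: z, w, x, y, v, u
typing: the term checks, with type (((T1 → T3) → T1 → T3) → T1) → T1
ordered ✗ (no contiguous prefix/suffix split fits z, w, x, y, v, u)
linear ✓ (y, w, z, x, v, u: one use apiece)
affine ✓ (none of y, w, z, x, v, u used more than once)
relevant ✓ (every one of y, w, z, x, v, u appears)
unrestricted ✓ (well-typed at (((T1 → T3) → T1 → T3) → T1) → T1; no restrictions here)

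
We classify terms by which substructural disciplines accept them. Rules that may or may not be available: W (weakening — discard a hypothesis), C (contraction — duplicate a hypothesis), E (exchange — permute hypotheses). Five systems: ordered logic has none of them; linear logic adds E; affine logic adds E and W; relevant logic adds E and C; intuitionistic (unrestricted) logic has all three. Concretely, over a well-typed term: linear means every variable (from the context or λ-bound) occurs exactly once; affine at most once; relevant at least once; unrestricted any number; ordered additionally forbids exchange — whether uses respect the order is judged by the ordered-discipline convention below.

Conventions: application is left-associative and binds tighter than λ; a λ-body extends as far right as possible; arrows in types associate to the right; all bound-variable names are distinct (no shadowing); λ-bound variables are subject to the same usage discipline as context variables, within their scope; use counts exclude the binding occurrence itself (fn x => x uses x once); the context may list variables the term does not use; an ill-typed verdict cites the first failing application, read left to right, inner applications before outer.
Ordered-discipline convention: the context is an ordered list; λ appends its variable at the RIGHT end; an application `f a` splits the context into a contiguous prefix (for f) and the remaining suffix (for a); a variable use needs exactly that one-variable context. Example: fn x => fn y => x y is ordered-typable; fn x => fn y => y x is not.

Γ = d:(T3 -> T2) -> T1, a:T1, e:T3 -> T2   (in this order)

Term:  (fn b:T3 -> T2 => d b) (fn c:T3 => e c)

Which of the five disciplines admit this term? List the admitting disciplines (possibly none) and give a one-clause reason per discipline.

accepted by: affine, unrestricted
counts: d: 1, a: 0, e: 1, b [bound]: 1, c [bound]: 1
order of uses: d, b, e, c
typing: ✓ — T1
ordered ✗ (a never used (weakening))
linear ✗ (a never used (weakening))
affine ✓ (no duplicate uses among d, a, e, b, c)
relevant ✗ (a never used (weakening))
unrestricted ✓ (simply typable at T1; W, C, E all held)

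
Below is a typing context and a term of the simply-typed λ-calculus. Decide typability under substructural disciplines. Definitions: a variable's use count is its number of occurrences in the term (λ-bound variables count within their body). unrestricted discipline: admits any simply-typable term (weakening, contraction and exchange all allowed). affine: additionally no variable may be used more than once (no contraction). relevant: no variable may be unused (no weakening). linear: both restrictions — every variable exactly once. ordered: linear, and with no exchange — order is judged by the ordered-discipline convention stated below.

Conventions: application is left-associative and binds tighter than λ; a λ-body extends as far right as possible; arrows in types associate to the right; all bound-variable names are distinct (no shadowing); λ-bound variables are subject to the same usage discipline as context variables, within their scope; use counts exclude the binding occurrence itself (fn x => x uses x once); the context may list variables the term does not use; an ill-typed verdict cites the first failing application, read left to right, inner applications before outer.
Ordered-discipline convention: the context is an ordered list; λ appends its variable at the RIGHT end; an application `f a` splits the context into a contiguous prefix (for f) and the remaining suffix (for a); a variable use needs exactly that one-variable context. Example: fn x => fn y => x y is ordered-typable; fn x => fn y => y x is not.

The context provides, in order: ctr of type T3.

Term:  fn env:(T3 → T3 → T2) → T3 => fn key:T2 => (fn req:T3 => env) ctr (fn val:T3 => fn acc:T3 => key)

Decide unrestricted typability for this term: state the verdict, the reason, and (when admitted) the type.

yes — type-checks (((T3 → T3 → T2) → T3) → T2 → T3) and nothing is barred; term : ((T3 → T3 → T2) → T3) → T2 → T3
variable uses: ctr=1, env (bound)=1, key (bound)=1, req (bound)=0, val (bound)=0, acc (bound)=0
left-to-right use order: env, ctr, key
typing: well-typed — term : ((T3 → T3 → T2) → T3) → T2 → T3
per-discipline verdicts: ordered ✗, linear ✗, affine ✓, relevant ✗, unrestricted ✓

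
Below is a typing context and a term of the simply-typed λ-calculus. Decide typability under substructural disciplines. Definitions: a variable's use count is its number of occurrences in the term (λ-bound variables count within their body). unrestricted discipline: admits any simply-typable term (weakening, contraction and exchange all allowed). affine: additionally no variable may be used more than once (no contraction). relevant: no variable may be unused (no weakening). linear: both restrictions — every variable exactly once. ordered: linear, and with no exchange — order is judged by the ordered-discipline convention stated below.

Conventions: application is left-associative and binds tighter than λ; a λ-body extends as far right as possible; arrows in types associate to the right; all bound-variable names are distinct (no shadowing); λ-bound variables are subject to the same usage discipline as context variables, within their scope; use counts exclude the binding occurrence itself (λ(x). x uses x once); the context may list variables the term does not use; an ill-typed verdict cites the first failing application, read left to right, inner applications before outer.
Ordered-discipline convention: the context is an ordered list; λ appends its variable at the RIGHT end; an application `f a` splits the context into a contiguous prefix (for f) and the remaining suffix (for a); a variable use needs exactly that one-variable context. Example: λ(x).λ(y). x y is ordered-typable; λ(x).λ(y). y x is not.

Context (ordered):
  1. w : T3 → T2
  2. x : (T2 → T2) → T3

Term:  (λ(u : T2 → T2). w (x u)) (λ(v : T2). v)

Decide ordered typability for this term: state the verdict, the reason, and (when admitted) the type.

yes — w, x, u, v: once each, no exchange needed; term : T2
usage: w: 1, x: 1, u [bound]: 1, v [bound]: 1
use order (left to right): w, x, u, v
typing: well-typed at T2
summary: ordered ✓, linear ✓, affine ✓, relevant ✓, unrestricted ✓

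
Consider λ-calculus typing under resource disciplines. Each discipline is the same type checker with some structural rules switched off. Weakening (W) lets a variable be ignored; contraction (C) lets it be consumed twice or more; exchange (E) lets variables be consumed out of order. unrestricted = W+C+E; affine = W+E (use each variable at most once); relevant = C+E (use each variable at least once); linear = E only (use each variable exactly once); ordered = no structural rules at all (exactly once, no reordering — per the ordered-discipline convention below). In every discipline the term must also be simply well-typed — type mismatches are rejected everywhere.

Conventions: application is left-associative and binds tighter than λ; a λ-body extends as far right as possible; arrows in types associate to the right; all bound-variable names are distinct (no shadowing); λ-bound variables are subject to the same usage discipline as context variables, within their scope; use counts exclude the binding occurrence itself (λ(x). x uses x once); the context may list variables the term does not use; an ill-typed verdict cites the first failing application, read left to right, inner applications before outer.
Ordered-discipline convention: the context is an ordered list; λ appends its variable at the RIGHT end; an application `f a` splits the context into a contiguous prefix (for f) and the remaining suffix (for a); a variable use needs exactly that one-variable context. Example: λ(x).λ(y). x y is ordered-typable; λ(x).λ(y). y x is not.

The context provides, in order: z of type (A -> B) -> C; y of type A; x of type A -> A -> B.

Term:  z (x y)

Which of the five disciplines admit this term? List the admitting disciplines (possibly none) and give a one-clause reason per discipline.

accepted by: linear, affine, relevant, unrestricted
use counts: z ×1; y ×1; x ×1
use order (left to right): z, x, y
typing: the term checks, with type C
ordered: ✗ — no contiguous prefix/suffix split fits z, x, y
linear: ✓ — exactly-once usage across z, y, x
affine: ✓ — z, y, x: no repeats, contraction unneeded
relevant: ✓ — every one of z, y, x appears
unrestricted: ✓ — typability at C is all that's needed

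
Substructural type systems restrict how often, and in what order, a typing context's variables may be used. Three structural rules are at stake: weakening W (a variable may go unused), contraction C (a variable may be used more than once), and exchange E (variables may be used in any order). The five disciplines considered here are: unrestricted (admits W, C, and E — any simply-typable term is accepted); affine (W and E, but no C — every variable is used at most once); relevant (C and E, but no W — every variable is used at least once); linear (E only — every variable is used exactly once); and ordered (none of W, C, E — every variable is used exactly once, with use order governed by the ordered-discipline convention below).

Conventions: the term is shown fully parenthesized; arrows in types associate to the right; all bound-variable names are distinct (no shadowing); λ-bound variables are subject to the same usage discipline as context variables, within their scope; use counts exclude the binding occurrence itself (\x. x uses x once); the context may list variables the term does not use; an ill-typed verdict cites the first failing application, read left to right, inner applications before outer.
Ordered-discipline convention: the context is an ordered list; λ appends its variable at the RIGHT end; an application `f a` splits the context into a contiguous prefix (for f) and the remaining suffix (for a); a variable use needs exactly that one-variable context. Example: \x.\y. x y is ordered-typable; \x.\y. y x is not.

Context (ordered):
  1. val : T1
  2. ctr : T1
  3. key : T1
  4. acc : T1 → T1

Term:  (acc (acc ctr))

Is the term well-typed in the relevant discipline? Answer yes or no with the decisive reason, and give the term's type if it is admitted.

no — val, key left unused
variable uses: val ×0, ctr ×1, key ×0, acc ×2
use order (left to right): acc, acc, ctr
typing: the term checks, with type T1
across the five disciplines: ordered ✗ | linear ✗ | affine ✗ | relevant ✗ | unrestricted ✓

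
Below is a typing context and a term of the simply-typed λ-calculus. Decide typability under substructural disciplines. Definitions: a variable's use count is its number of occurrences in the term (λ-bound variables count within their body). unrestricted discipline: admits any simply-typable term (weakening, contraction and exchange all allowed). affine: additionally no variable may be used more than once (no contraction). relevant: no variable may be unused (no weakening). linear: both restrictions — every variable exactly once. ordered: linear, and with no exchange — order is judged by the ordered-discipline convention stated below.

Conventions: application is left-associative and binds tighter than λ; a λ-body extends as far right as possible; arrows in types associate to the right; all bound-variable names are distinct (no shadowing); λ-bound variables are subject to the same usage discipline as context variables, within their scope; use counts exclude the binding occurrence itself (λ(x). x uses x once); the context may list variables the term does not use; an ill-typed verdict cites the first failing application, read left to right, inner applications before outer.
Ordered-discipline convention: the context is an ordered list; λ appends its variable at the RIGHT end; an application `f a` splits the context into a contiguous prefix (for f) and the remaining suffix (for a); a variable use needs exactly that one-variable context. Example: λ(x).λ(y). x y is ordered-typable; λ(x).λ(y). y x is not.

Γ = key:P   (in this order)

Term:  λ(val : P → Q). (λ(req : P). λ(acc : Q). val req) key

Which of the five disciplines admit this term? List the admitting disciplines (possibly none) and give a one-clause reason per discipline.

admitting disciplines: affine, unrestricted
variable uses: key: 1, val (bound): 1, req (bound): 1, acc (bound): 0
left-to-right use order: val, req, key
typing: well-typed at (P → Q) → Q → Q
ordered ✗ (acc never used (weakening))
linear ✗ (acc never used (weakening))
affine ✓ (key, val, req, acc: no repeats, contraction unneeded)
relevant ✗ (acc never used (weakening))
unrestricted ✓ (simply typable at (P → Q) → Q → Q; W, C, E all held)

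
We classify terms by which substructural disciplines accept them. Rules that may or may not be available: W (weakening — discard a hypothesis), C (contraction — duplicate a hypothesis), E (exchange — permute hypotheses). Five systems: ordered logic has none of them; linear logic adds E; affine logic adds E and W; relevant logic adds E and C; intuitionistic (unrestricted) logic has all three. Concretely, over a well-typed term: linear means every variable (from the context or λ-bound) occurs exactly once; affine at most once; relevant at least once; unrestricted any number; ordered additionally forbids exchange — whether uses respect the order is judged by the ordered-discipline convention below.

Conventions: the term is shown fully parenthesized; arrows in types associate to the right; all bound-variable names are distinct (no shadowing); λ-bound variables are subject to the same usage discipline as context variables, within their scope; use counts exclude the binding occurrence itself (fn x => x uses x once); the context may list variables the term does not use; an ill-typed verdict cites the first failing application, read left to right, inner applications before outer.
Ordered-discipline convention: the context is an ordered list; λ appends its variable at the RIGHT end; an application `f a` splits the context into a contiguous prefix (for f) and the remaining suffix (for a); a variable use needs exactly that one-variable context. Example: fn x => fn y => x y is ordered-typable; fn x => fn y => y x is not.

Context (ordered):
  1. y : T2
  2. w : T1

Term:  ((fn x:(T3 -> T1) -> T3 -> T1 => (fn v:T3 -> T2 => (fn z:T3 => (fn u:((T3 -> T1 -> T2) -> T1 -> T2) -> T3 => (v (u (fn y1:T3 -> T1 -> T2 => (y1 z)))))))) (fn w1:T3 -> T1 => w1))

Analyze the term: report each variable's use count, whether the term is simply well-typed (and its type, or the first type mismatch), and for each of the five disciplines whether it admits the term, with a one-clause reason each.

usage: y: 0; w: 0; x [bound]: 0; v [bound]: 1; z [bound]: 1; u [bound]: 1; y1 [bound]: 1; w1 [bound]: 1
left-to-right use order: v, u, y1, z, w1
typing: well-typed — term : (T3 -> T2) -> T3 -> (((T3 -> T1 -> T2) -> T1 -> T2) -> T3) -> T2
ordered ✗ (y, w, x never used (weakening))
linear ✗ (y, w, x never used (weakening))
affine ✓ (no duplicate uses among y, w, x, v, z, u, y1, w1)
relevant ✗ (y, w, x never used (weakening))
unrestricted ✓ (well-typed at (T3 -> T2) -> T3 -> (((T3 -> T1 -> T2) -> T1 -> T2) -> T3) -> T2; no restrictions here)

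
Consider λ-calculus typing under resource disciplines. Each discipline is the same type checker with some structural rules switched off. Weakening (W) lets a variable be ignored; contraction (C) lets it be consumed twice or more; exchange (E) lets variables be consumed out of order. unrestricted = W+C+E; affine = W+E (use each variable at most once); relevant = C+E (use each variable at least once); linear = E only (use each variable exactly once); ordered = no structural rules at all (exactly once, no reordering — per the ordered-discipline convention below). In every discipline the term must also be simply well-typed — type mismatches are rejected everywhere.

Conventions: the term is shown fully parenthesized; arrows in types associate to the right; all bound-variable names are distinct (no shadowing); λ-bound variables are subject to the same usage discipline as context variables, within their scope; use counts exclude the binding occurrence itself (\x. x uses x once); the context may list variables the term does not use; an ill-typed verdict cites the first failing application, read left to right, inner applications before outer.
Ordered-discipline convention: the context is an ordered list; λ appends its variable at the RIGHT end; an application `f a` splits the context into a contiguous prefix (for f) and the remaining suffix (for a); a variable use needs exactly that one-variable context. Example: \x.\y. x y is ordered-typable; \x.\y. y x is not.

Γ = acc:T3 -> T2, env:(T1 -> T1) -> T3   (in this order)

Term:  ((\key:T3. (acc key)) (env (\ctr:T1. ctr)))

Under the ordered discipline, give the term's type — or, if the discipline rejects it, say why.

term : T2
usage: acc: 1; env: 1; key (bound): 1; ctr (bound): 1
left-to-right use order: acc, key, env, ctr
typing: well-typed — term : T2
across the five disciplines: ordered ✓ | linear ✓ | affine ✓ | relevant ✓ | unrestricted ✓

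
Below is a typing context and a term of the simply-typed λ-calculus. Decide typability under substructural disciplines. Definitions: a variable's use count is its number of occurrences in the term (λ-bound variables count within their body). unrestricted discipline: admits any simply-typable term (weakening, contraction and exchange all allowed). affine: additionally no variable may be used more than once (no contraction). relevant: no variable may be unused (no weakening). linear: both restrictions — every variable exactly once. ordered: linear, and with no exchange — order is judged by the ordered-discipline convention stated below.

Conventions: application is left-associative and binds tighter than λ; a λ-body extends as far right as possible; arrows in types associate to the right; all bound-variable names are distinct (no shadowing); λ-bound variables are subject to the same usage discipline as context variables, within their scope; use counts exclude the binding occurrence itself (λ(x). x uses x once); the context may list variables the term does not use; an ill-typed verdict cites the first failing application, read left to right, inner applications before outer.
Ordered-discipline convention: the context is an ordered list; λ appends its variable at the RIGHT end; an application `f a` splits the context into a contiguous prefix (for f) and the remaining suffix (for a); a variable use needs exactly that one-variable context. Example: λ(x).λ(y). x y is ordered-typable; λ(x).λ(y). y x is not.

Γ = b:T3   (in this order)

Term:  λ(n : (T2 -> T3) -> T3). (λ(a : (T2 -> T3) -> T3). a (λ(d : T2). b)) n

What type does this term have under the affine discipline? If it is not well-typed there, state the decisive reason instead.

term : ((T2 -> T3) -> T3) -> T3
use counts: b: 1; n [bound]: 1; a [bound]: 1; d [bound]: 0
uses in reading order: a, b, n
typing: well-typed — term : ((T2 -> T3) -> T3) -> T3
across the five disciplines: ordered ✗, linear ✗, affine ✓, relevant ✗, unrestricted ✓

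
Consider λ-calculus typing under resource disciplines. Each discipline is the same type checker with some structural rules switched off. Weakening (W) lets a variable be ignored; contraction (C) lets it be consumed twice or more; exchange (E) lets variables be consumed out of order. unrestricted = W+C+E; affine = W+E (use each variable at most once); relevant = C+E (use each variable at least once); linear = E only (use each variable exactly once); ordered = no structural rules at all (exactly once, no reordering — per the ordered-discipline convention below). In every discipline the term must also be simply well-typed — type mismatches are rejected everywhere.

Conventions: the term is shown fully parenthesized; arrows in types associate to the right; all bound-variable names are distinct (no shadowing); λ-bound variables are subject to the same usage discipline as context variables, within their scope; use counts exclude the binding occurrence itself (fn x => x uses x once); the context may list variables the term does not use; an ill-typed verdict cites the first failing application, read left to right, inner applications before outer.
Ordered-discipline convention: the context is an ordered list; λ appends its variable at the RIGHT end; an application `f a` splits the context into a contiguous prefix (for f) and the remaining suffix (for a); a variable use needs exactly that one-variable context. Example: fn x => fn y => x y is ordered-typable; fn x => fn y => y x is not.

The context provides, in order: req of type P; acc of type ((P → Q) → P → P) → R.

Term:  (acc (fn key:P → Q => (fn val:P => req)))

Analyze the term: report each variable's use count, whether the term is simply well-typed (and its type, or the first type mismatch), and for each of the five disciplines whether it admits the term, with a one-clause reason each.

variable uses: req: 1×, acc: 1×, key [bound]: 0×, val [bound]: 0×
uses in reading order: acc, req
typing: well-typed — term : R
ordered: ✗, needs weakening: key, val unused
linear: ✗, needs weakening: key, val unused
affine: ✓, no duplicate uses among req, acc, key, val
relevant: ✗, needs weakening: key, val unused
unrestricted: ✓, well-typed at R; no restrictions here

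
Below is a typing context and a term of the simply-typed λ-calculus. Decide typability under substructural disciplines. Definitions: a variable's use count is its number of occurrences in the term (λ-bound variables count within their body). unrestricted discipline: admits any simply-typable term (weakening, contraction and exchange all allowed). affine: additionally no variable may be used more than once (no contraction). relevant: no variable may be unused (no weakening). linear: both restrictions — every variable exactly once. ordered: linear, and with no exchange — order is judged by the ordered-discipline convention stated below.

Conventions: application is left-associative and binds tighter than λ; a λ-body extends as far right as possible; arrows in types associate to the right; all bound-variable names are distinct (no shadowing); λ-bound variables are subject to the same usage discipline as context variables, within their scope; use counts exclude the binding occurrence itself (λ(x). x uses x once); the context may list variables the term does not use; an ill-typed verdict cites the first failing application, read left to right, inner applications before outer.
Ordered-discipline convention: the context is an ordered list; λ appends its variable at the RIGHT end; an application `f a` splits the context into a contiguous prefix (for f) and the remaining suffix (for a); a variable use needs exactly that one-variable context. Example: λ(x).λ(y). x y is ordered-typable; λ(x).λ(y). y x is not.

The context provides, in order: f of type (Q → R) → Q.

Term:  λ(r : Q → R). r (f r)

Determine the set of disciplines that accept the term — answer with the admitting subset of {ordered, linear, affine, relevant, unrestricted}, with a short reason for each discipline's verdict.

admitted in: relevant, unrestricted
variable uses: f: 1; r (bound): 2
left-to-right use order: r, f, r
typing: ✓ — (Q → R) → R
ordered ✗ (uses contraction: r ×2)
linear ✗ (uses contraction: r ×2)
affine ✗ (uses contraction: r ×2)
relevant ✓ (at least one use each (f, r))
unrestricted ✓ (type-checks ((Q → R) → R) and nothing is barred)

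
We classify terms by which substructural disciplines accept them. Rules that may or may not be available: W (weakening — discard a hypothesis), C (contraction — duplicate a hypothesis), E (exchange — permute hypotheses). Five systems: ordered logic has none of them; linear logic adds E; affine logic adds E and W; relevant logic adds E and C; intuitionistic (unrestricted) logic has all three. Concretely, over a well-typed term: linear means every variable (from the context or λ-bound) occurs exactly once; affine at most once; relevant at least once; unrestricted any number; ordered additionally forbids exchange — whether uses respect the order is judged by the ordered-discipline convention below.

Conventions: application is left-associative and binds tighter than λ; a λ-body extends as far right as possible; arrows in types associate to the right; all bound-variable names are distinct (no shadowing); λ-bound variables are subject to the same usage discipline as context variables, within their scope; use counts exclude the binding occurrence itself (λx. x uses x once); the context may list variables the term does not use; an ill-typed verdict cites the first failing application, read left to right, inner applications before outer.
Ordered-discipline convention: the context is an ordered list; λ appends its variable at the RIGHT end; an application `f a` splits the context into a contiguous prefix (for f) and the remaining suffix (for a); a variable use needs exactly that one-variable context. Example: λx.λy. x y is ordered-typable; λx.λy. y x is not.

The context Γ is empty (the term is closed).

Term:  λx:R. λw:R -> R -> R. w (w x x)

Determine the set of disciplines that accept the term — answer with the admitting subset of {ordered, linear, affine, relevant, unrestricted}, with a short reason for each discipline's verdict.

admitted in: relevant, unrestricted
usage: x (λ-bound): 2; w (λ-bound): 2
uses in reading order: w, w, x, x
typing: well-typed at R -> (R -> R -> R) -> R -> R
ordered ✗ (needs contraction — x ×2, w ×2)
linear ✗ (needs contraction — x ×2, w ×2)
affine ✗ (needs contraction — x ×2, w ×2)
relevant ✓ (every one of x, w appears)
unrestricted ✓ (type-checks (R -> (R -> R -> R) -> R -> R) and nothing is barred)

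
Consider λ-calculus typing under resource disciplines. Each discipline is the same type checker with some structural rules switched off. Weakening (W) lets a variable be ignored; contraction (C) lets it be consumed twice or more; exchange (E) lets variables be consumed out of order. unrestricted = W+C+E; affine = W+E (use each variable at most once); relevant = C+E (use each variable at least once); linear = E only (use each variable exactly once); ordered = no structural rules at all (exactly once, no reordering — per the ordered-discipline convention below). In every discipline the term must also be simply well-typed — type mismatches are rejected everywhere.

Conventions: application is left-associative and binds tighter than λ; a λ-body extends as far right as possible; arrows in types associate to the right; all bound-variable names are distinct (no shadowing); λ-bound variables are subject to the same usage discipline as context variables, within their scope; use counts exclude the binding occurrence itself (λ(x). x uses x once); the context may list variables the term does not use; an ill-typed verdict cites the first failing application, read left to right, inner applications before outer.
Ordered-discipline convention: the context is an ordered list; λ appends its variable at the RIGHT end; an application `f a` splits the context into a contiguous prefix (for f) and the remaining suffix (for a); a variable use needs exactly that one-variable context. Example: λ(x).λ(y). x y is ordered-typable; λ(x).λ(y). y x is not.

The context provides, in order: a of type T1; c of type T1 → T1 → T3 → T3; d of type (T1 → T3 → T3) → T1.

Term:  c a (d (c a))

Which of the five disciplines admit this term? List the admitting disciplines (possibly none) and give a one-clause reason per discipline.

admitting disciplines: relevant, unrestricted
usage: a: 2; c: 2; d: 1
left-to-right use order: c, a, d, c, a
typing: well-typed — term : T3 → T3
ordered ✗ (a ×2, c ×2 used more than once (contraction))
linear ✗ (a ×2, c ×2 used more than once (contraction))
affine ✗ (a ×2, c ×2 used more than once (contraction))
relevant ✓ (none of a, c, d goes unused)
unrestricted ✓ (type-checks (T3 → T3) and nothing is barred)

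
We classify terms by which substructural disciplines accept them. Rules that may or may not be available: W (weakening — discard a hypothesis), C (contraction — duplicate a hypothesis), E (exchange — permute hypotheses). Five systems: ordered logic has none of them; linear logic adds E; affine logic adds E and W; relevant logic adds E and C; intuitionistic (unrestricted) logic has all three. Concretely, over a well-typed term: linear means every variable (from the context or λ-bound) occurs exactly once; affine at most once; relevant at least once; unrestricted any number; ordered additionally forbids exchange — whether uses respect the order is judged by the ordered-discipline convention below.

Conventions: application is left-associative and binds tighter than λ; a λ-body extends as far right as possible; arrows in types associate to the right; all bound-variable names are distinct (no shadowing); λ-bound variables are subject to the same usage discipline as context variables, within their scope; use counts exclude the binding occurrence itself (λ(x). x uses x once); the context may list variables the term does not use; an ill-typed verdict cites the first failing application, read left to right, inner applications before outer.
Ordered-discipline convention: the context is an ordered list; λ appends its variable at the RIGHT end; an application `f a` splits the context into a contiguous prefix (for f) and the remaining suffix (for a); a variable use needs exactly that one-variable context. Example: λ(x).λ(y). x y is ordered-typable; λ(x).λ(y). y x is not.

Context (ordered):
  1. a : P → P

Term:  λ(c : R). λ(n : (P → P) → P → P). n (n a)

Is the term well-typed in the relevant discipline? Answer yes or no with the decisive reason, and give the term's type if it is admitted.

no — c left unused
use counts: a: 1×, c (λ-bound): 0×, n (λ-bound): 2×
order of uses: n, n, a
typing: the term checks, with type R → ((P → P) → P → P) → P → P
per-discipline verdicts: ordered ✗ · linear ✗ · affine ✗ · relevant ✗ · unrestricted ✓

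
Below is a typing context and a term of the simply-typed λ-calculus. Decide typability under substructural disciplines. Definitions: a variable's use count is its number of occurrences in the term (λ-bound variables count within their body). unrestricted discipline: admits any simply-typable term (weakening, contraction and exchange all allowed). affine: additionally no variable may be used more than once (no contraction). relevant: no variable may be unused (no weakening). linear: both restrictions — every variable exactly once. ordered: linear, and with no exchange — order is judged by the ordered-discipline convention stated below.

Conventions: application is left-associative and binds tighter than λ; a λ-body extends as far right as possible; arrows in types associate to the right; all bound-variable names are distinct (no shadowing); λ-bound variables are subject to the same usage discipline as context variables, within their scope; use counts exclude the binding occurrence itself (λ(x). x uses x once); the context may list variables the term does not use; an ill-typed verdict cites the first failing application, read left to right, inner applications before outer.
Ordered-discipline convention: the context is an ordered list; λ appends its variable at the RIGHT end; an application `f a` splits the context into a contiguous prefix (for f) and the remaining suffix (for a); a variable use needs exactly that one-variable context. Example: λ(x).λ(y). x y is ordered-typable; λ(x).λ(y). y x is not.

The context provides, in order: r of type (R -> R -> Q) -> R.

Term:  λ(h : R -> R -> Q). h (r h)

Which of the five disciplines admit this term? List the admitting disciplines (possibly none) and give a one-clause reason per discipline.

admitted by: relevant, unrestricted
variable uses: r: 1, h [bound]: 2
uses in reading order: h, r, h
typing: well-typed — term : (R -> R -> Q) -> R -> Q
ordered: ✗ — h ×2 used more than once (contraction)
linear: ✗ — h ×2 used more than once (contraction)
affine: ✗ — h ×2 used more than once (contraction)
relevant: ✓ — every one of r, h appears
unrestricted: ✓ — simply typable at (R -> R -> Q) -> R -> Q; W, C, E all held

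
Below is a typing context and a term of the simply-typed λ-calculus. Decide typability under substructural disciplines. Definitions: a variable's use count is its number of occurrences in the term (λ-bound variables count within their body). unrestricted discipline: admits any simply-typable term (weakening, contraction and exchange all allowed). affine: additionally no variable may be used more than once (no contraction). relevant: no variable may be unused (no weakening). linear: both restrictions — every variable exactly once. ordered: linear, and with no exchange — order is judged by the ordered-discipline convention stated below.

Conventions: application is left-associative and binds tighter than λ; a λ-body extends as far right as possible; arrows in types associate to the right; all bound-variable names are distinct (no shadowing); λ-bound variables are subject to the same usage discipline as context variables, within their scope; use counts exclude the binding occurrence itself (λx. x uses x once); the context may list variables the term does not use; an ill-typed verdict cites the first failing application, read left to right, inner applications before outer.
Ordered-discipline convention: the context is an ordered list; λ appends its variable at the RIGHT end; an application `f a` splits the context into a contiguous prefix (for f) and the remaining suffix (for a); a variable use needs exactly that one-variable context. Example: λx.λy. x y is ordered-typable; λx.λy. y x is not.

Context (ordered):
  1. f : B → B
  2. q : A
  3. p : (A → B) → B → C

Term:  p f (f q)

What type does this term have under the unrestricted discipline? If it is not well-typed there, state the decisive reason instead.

not well-typed under unrestricted — the type mismatch rejects it
counts: f: 2×, q: 1×, p: 1×
left-to-right use order: p, f, f, q
typing: ill-typed: argument of type B → B where A → B is required
all disciplines: ordered ✗ · linear ✗ · affine ✗ · relevant ✗ · unrestricted ✗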